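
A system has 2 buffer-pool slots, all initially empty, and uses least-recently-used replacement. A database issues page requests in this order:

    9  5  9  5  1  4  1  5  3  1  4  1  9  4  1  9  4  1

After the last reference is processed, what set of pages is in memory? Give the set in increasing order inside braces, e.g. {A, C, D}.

{1, 4}

9: miss, frames {9}
5: miss, frames {9,5}
9: hit
5: hit
1: miss, evict 9, frames {5,1}
4: miss, evict 5, frames {1,4}
1: hit
5: miss, evict 4, frames {1,5}
3: miss, evict 1, frames {5,3}
1: miss, evict 5, frames {3,1}
4: miss, evict 3, frames {1,4}
1: hit
9: miss, evict 4, frames {1,9}
4: miss, evict 1, frames {9,4}
1: miss, evict 9, frames {4,1}
9: miss, evict 4, frames {1,9}
4: miss, evict 1, frames {9,4}
1: miss, evict 9, frames {4,1}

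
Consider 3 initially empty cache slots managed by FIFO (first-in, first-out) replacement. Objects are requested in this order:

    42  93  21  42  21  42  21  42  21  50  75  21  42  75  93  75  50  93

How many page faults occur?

42 → fault, frames [42]
93 → fault, frames [42, 93]
21 → fault, frames [42, 93, 21]
42 → hit
21 → hit
42 → hit
21 → hit
42 → hit
21 → hit
50 → fault, evict 42, frames [93, 21, 50]
75 → fault, evict 93, frames [21, 50, 75]
21 → hit
42 → fault, evict 21, frames [50, 75, 42]
75 → hit
93 → fault, evict 50, frames [75, 42, 93]
75 → hit
50 → fault, evict 75, frames [42, 93, 50]
93 → hit
Page faults: 8.

8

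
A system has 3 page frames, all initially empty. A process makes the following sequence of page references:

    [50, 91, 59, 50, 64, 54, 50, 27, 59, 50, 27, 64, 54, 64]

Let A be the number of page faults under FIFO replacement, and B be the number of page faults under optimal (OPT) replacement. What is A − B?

2

Under FIFO: F F F . F F F F F . . F F . → 10 faults.
Under OPT: F F F . F F . F . . . F F . → 8 faults.
A − B = 10 − 8 = 2.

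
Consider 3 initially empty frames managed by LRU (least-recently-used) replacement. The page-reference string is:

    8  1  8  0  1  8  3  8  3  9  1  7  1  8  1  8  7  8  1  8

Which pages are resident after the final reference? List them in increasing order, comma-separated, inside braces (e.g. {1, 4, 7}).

{1, 7, 8}

8: fault, frames [8]
1: fault, frames [8, 1]
8: hit
0: fault, frames [1, 8, 0]
1: hit
8: hit
3: fault, evict 0, frames [1, 8, 3]
8: hit
3: hit
9: fault, evict 1, frames [8, 3, 9]
1: fault, evict 8, frames [3, 9, 1]
7: fault, evict 3, frames [9, 1, 7]
1: hit
8: fault, evict 9, frames [7, 1, 8]
1: hit
8: hit
7: hit
8: hit
1: hit
8: hit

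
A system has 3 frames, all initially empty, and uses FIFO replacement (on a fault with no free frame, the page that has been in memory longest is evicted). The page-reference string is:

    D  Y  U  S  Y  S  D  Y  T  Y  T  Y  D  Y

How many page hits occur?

D: fault, frames {D}
Y: fault, frames {D,Y}
U: fault, frames {D,Y,U}
S: fault, evict D, frames {Y,U,S}
Y: hit
S: hit
D: fault, evict Y, frames {U,S,D}
Y: fault, evict U, frames {S,D,Y}
T: fault, evict S, frames {D,Y,T}
Y: hit
T: hit
Y: hit
D: hit
Y: hit
Hits: 7.

7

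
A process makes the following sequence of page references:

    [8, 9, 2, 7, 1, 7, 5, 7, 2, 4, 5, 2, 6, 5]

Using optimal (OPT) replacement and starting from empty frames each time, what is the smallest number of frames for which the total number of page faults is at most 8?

f=1: 14 faults
f=2: 10 faults
f=3: 8 faults
f=4: 8 faults
f=5: 8 faults
f=6: 8 faults
f=7: 8 faults
f=8: 8 faults
Smallest f with faults ≤ 8 is 3.

3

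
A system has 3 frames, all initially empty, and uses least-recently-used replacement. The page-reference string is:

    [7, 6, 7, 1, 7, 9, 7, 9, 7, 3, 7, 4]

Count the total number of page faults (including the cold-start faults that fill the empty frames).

6

7 -> fault, frames [7]
6 -> fault, frames [7, 6]
7 -> hit
1 -> fault, frames [6, 7, 1]
7 -> hit
9 -> fault, evict 6, frames [1, 7, 9]
7 -> hit
9 -> hit
7 -> hit
3 -> fault, evict 1, frames [9, 7, 3]
7 -> hit
4 -> fault, evict 9, frames [3, 7, 4]
Page faults: 6.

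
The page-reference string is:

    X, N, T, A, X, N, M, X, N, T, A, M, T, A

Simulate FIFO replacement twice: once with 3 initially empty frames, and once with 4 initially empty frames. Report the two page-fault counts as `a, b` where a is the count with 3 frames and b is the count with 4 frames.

3 frames: F F F F F F F . . F F . . . → 9 faults.
4 frames: F F F F . . F F F F F F . . → 10 faults.
10 > 9: adding a frame increased faults — Belady's anomaly.

9, 10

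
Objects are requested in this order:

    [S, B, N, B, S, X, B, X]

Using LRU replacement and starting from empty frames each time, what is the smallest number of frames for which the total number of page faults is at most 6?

f=1: 8 faults
f=2: 6 faults
f=3: 4 faults
f=4: 4 faults
Smallest f with faults ≤ 6 is 2.

2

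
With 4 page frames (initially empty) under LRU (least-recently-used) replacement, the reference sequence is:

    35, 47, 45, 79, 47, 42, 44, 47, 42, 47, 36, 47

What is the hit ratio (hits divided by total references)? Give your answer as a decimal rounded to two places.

0.42

35 → fault, frames [35]
47 → fault, frames [35, 47]
45 → fault, frames [35, 47, 45]
79 → fault, frames [35, 47, 45, 79]
47 → hit
42 → fault, evict 35, frames [45, 79, 47, 42]
44 → fault, evict 45, frames [79, 47, 42, 44]
47 → hit
42 → hit
47 → hit
36 → fault, evict 79, frames [44, 42, 47, 36]
47 → hit
Hits: 5 of 12 references → 5/12 = 0.4167.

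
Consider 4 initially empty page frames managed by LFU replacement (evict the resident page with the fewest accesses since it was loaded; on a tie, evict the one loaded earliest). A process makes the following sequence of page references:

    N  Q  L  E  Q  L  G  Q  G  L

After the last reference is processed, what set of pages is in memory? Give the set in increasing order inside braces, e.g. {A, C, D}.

N: miss, frames [N]
Q: miss, frames [N, Q]
L: miss, frames [N, Q, L]
E: miss, frames [N, Q, L, E]
Q: hit
L: hit
G: miss, evict N, frames [Q, L, E, G]
Q: hit
G: hit
L: hit

{E, G, L, Q}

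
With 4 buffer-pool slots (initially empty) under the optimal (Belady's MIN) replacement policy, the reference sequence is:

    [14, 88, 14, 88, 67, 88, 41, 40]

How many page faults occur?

5

14 -> fault, frames [14]
88 -> fault, frames [14, 88]
14 -> hit
88 -> hit
67 -> fault, frames [14, 88, 67]
88 -> hit
41 -> fault, frames [14, 88, 67, 41]
40 -> fault, evict 41, frames [14, 88, 67, 40]
Page faults: 5.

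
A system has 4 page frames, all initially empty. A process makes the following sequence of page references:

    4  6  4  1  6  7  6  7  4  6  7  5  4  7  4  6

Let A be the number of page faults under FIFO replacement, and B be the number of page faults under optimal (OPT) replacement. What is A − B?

2

Under FIFO: F F . F . F . . . . . F F . . F → 7 faults.
Under OPT: F F . F . F . . . . . F . . . . → 5 faults.
A − B = 7 − 5 = 2.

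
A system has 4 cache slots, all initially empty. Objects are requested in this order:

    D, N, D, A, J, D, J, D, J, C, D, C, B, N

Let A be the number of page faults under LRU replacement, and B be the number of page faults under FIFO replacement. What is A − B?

Under LRU: F F . F F . . . . F . . F F → 7 faults.
Under FIFO: F F . F F . . . . F F . F F → 8 faults.
A − B = 7 − 8 = -1.

-1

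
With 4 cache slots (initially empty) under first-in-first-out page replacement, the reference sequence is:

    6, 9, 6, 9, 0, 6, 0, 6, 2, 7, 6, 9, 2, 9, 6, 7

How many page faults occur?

6 → fault, frames [6]
9 → fault, frames [6, 9]
6 → hit
9 → hit
0 → fault, frames [6, 9, 0]
6 → hit
0 → hit
6 → hit
2 → fault, frames [6, 9, 0, 2]
7 → fault, evict 6, frames [9, 0, 2, 7]
6 → fault, evict 9, frames [0, 2, 7, 6]
9 → fault, evict 0, frames [2, 7, 6, 9]
2 → hit
9 → hit
6 → hit
7 → hit
Page faults: 7.

7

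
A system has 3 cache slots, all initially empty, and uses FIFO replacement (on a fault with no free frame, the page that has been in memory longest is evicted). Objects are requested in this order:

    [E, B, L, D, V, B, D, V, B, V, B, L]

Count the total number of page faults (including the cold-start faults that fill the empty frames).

7

E -> fault, frames (E)
B -> fault, frames (E B)
L -> fault, frames (E B L)
D -> fault, evict E, frames (B L D)
V -> fault, evict B, frames (L D V)
B -> fault, evict L, frames (D V B)
D -> hit
V -> hit
B -> hit
V -> hit
B -> hit
L -> fault, evict D, frames (V B L)
Page faults: 7.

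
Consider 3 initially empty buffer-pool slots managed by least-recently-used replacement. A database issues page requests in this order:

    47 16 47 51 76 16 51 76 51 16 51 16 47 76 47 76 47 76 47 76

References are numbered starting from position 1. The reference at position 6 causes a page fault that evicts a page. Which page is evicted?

pos 1: 47: miss, frames {47}
pos 2: 16: miss, frames {47,16}
pos 3: 47: hit
pos 4: 51: miss, frames {16,47,51}
pos 5: 76: miss, evict 16, frames {47,51,76}
pos 6: 16: miss, evict 47, frames {51,76,16}
At position 6, page 47 is evicted.

47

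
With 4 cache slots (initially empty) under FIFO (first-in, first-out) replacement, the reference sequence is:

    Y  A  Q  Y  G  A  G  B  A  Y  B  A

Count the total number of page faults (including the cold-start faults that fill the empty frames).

Y → miss, frames [Y]
A → miss, frames [Y, A]
Q → miss, frames [Y, A, Q]
Y → hit
G → miss, frames [Y, A, Q, G]
A → hit
G → hit
B → miss, evict Y, frames [A, Q, G, B]
A → hit
Y → miss, evict A, frames [Q, G, B, Y]
B → hit
A → miss, evict Q, frames [G, B, Y, A]
Page faults: 7.

7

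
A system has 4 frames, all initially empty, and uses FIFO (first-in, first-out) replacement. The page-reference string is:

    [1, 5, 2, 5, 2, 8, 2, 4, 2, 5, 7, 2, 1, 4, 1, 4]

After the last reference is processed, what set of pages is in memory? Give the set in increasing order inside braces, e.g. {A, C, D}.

{1, 4, 7, 8}

1 → fault, frames [1]
5 → fault, frames [1, 5]
2 → fault, frames [1, 5, 2]
5 → hit
2 → hit
8 → fault, frames [1, 5, 2, 8]
2 → hit
4 → fault, evict 1, frames [5, 2, 8, 4]
2 → hit
5 → hit
7 → fault, evict 5, frames [2, 8, 4, 7]
2 → hit
1 → fault, evict 2, frames [8, 4, 7, 1]
4 → hit
1 → hit
4 → hit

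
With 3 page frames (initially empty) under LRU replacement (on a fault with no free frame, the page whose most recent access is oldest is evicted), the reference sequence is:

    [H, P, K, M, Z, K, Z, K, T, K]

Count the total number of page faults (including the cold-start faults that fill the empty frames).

6

H: fault, frames (H)
P: fault, frames (H P)
K: fault, frames (H P K)
M: fault, evict H, frames (P K M)
Z: fault, evict P, frames (K M Z)
K: hit
Z: hit
K: hit
T: fault, evict M, frames (Z K T)
K: hit
Page faults: 6.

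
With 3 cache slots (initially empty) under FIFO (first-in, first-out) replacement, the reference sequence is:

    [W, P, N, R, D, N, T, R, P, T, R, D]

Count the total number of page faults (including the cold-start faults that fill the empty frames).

W -> fault, frames (W)
P -> fault, frames (W P)
N -> fault, frames (W P N)
R -> fault, evict W, frames (P N R)
D -> fault, evict P, frames (N R D)
N -> hit
T -> fault, evict N, frames (R D T)
R -> hit
P -> fault, evict R, frames (D T P)
T -> hit
R -> fault, evict D, frames (T P R)
D -> fault, evict T, frames (P R D)
Page faults: 9.

9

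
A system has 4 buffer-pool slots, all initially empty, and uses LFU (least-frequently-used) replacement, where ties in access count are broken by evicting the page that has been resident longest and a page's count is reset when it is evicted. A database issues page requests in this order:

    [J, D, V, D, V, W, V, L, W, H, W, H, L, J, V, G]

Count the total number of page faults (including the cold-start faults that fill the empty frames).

J → miss, frames [J]
D → miss, frames [J, D]
V → miss, frames [J, D, V]
D → hit
V → hit
W → miss, frames [J, D, V, W]
V → hit
L → miss, evict J, frames [D, V, W, L]
W → hit
H → miss, evict L, frames [D, V, W, H]
W → hit
H → hit
L → miss, evict D, frames [V, W, H, L]
J → miss, evict L, frames [V, W, H, J]
V → hit
G → miss, evict J, frames [V, W, H, G]
Page faults: 9.

9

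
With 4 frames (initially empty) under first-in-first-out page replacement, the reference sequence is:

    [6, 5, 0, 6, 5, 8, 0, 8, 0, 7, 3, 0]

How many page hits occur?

6

6 → miss, frames [6]
5 → miss, frames [6, 5]
0 → miss, frames [6, 5, 0]
6 → hit
5 → hit
8 → miss, frames [6, 5, 0, 8]
0 → hit
8 → hit
0 → hit
7 → miss, evict 6, frames [5, 0, 8, 7]
3 → miss, evict 5, frames [0, 8, 7, 3]
0 → hit
Hits: 6.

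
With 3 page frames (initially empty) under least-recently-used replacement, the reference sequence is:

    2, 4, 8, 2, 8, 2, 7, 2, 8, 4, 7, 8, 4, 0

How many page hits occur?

7

2 -> fault, frames (2)
4 -> fault, frames (2 4)
8 -> fault, frames (2 4 8)
2 -> hit
8 -> hit
2 -> hit
7 -> fault, evict 4, frames (8 2 7)
2 -> hit
8 -> hit
4 -> fault, evict 7, frames (2 8 4)
7 -> fault, evict 2, frames (8 4 7)
8 -> hit
4 -> hit
0 -> fault, evict 7, frames (8 4 0)
Hits: 7.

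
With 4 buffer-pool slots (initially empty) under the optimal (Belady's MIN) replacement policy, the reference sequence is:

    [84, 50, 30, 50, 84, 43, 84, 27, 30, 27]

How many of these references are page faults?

84 → fault, frames [84]
50 → fault, frames [84, 50]
30 → fault, frames [84, 50, 30]
50 → hit
84 → hit
43 → fault, frames [84, 50, 30, 43]
84 → hit
27 → fault, evict 43, frames [84, 50, 30, 27]
30 → hit
27 → hit
Page faults: 5.

5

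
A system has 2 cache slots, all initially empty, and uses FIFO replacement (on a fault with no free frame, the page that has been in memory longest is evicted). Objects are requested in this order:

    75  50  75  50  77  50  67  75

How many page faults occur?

75 -> miss, frames [75]
50 -> miss, frames [75, 50]
75 -> hit
50 -> hit
77 -> miss, evict 75, frames [50, 77]
50 -> hit
67 -> miss, evict 50, frames [77, 67]
75 -> miss, evict 77, frames [67, 75]
Page faults: 5.

5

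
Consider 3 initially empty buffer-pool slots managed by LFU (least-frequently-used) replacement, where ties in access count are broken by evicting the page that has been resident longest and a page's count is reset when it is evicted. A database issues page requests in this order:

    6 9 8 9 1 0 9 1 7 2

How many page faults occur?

7

6: fault, frames (6)
9: fault, frames (6 9)
8: fault, frames (6 9 8)
9: hit
1: fault, evict 6, frames (9 8 1)
0: fault, evict 8, frames (9 1 0)
9: hit
1: hit
7: fault, evict 0, frames (9 1 7)
2: fault, evict 7, frames (9 1 2)
Page faults: 7.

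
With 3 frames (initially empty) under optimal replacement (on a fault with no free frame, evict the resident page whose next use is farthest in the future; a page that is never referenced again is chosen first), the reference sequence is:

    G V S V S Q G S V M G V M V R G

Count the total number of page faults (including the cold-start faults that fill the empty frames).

7

G -> fault, frames [G]
V -> fault, frames [G, V]
S -> fault, frames [G, V, S]
V -> hit
S -> hit
Q -> fault, evict V, frames [G, S, Q]
G -> hit
S -> hit
V -> fault, evict Q, frames [G, S, V]
M -> fault, evict S, frames [G, V, M]
G -> hit
V -> hit
M -> hit
V -> hit
R -> fault, evict M, frames [G, V, R]
G -> hit
Page faults: 7.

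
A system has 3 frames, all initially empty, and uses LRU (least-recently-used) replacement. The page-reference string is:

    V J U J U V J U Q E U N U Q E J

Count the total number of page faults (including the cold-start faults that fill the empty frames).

V → fault, frames {V}
J → fault, frames {V,J}
U → fault, frames {V,J,U}
J → hit
U → hit
V → hit
J → hit
U → hit
Q → fault, evict V, frames {J,U,Q}
E → fault, evict J, frames {U,Q,E}
U → hit
N → fault, evict Q, frames {E,U,N}
U → hit
Q → fault, evict E, frames {N,U,Q}
E → fault, evict N, frames {U,Q,E}
J → fault, evict U, frames {Q,E,J}
Page faults: 9.

9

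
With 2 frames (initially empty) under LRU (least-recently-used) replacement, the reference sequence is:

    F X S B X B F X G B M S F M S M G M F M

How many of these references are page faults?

F -> fault, frames {F}
X -> fault, frames {F,X}
S -> fault, evict F, frames {X,S}
B -> fault, evict X, frames {S,B}
X -> fault, evict S, frames {B,X}
B -> hit
F -> fault, evict X, frames {B,F}
X -> fault, evict B, frames {F,X}
G -> fault, evict F, frames {X,G}
B -> fault, evict X, frames {G,B}
M -> fault, evict G, frames {B,M}
S -> fault, evict B, frames {M,S}
F -> fault, evict M, frames {S,F}
M -> fault, evict S, frames {F,M}
S -> fault, evict F, frames {M,S}
M -> hit
G -> fault, evict S, frames {M,G}
M -> hit
F -> fault, evict G, frames {M,F}
M -> hit
Page faults: 16.

16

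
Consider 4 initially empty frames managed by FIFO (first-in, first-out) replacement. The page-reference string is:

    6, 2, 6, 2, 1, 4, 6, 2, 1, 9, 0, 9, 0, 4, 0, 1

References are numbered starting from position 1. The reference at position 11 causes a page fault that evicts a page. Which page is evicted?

2

pos 1: 6 → miss, frames {6}
pos 2: 2 → miss, frames {6,2}
pos 3: 6 → hit
pos 4: 2 → hit
pos 5: 1 → miss, frames {6,2,1}
pos 6: 4 → miss, frames {6,2,1,4}
pos 7: 6 → hit
pos 8: 2 → hit
pos 9: 1 → hit
pos 10: 9 → miss, evict 6, frames {2,1,4,9}
pos 11: 0 → miss, evict 2, frames {1,4,9,0}
At position 11, page 2 is evicted.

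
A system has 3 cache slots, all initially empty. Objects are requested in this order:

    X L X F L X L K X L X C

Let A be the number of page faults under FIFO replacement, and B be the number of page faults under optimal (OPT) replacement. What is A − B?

2

Under FIFO: F F . F . . . F F F . F → 7 faults.
Under OPT: F F . F . . . F . . . F → 5 faults.
A − B = 7 − 5 = 2.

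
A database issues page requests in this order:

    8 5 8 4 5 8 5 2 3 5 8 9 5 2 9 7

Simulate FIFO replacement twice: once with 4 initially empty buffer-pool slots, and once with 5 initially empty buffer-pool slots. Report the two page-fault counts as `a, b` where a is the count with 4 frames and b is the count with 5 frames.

4 frames: F F . F . . . F F . F F F F . F → 10 faults.
5 frames: F F . F . . . F F . . F . . . F → 7 faults.
7 < 10: adding a frame reduced faults, as is typical.

10, 7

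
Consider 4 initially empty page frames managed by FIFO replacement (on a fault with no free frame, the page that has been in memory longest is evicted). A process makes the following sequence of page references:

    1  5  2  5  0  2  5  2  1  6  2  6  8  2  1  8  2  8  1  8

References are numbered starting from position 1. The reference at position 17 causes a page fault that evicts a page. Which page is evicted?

pos 1: 1: fault, frames [1]
pos 2: 5: fault, frames [1, 5]
pos 3: 2: fault, frames [1, 5, 2]
pos 4: 5: hit
pos 5: 0: fault, frames [1, 5, 2, 0]
pos 6: 2: hit
pos 7: 5: hit
pos 8: 2: hit
pos 9: 1: hit
pos 10: 6: fault, evict 1, frames [5, 2, 0, 6]
pos 11: 2: hit
pos 12: 6: hit
pos 13: 8: fault, evict 5, frames [2, 0, 6, 8]
pos 14: 2: hit
pos 15: 1: fault, evict 2, frames [0, 6, 8, 1]
pos 16: 8: hit
pos 17: 2: fault, evict 0, frames [6, 8, 1, 2]
At position 17, page 0 is evicted.

0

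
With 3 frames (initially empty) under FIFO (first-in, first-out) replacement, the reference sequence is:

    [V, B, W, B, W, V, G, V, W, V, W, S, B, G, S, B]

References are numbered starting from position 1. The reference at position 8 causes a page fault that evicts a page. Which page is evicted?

pos 1: V -> fault, frames (V)
pos 2: B -> fault, frames (V B)
pos 3: W -> fault, frames (V B W)
pos 4: B -> hit
pos 5: W -> hit
pos 6: V -> hit
pos 7: G -> fault, evict V, frames (B W G)
pos 8: V -> fault, evict B, frames (W G V)
At position 8, page B is evicted.

B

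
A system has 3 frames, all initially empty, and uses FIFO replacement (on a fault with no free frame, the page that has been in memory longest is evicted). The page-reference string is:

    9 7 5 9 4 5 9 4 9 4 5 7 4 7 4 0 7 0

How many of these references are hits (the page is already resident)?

9 -> fault, frames (9)
7 -> fault, frames (9 7)
5 -> fault, frames (9 7 5)
9 -> hit
4 -> fault, evict 9, frames (7 5 4)
5 -> hit
9 -> fault, evict 7, frames (5 4 9)
4 -> hit
9 -> hit
4 -> hit
5 -> hit
7 -> fault, evict 5, frames (4 9 7)
4 -> hit
7 -> hit
4 -> hit
0 -> fault, evict 4, frames (9 7 0)
7 -> hit
0 -> hit
Hits: 11.

11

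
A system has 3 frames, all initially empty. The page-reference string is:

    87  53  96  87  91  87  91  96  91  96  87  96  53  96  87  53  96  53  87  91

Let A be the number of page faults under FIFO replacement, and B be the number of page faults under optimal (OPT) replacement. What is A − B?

2

Under FIFO: F F F . F F . . . . . . F F . . . . . F → 8 faults.
Under OPT: F F F . F . . . . . . . F . . . . . . F → 6 faults.
A − B = 8 − 6 = 2.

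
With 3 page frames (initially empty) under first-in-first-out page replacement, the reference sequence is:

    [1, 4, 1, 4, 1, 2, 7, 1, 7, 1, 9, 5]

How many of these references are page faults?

1 → miss, frames (1)
4 → miss, frames (1 4)
1 → hit
4 → hit
1 → hit
2 → miss, frames (1 4 2)
7 → miss, evict 1, frames (4 2 7)
1 → miss, evict 4, frames (2 7 1)
7 → hit
1 → hit
9 → miss, evict 2, frames (7 1 9)
5 → miss, evict 7, frames (1 9 5)
Page faults: 7.

7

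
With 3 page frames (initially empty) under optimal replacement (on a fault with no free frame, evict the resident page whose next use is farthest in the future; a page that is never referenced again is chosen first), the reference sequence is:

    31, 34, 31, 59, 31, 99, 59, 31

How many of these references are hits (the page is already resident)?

4

31: fault, frames [31]
34: fault, frames [31, 34]
31: hit
59: fault, frames [31, 34, 59]
31: hit
99: fault, evict 34, frames [31, 59, 99]
59: hit
31: hit
Hits: 4.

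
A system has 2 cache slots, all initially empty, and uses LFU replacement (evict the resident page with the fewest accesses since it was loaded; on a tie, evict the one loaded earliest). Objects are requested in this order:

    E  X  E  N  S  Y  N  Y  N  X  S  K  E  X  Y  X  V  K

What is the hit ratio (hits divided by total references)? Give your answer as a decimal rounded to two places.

0.11

E: fault, frames (E)
X: fault, frames (E X)
E: hit
N: fault, evict X, frames (E N)
S: fault, evict N, frames (E S)
Y: fault, evict S, frames (E Y)
N: fault, evict Y, frames (E N)
Y: fault, evict N, frames (E Y)
N: fault, evict Y, frames (E N)
X: fault, evict N, frames (E X)
S: fault, evict X, frames (E S)
K: fault, evict S, frames (E K)
E: hit
X: fault, evict K, frames (E X)
Y: fault, evict X, frames (E Y)
X: fault, evict Y, frames (E X)
V: fault, evict X, frames (E V)
K: fault, evict V, frames (E K)
Hits: 2 of 18 references → 2/18 = 0.1111.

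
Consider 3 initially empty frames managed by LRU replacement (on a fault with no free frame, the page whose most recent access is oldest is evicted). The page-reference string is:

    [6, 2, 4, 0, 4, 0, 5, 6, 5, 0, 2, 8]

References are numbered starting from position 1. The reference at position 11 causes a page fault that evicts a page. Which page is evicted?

pos 1: 6 -> miss, frames [6]
pos 2: 2 -> miss, frames [6, 2]
pos 3: 4 -> miss, frames [6, 2, 4]
pos 4: 0 -> miss, evict 6, frames [2, 4, 0]
pos 5: 4 -> hit
pos 6: 0 -> hit
pos 7: 5 -> miss, evict 2, frames [4, 0, 5]
pos 8: 6 -> miss, evict 4, frames [0, 5, 6]
pos 9: 5 -> hit
pos 10: 0 -> hit
pos 11: 2 -> miss, evict 6, frames [5, 0, 2]
At position 11, page 6 is evicted.

6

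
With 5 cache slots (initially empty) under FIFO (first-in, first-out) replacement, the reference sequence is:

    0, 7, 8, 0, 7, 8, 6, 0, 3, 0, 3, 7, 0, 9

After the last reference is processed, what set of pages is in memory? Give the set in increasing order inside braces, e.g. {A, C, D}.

0 -> fault, frames [0]
7 -> fault, frames [0, 7]
8 -> fault, frames [0, 7, 8]
0 -> hit
7 -> hit
8 -> hit
6 -> fault, frames [0, 7, 8, 6]
0 -> hit
3 -> fault, frames [0, 7, 8, 6, 3]
0 -> hit
3 -> hit
7 -> hit
0 -> hit
9 -> fault, evict 0, frames [7, 8, 6, 3, 9]

{3, 6, 7, 8, 9}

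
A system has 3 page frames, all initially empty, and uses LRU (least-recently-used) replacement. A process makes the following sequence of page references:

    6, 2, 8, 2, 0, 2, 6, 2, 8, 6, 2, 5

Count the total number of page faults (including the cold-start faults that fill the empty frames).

6 -> miss, frames (6)
2 -> miss, frames (6 2)
8 -> miss, frames (6 2 8)
2 -> hit
0 -> miss, evict 6, frames (8 2 0)
2 -> hit
6 -> miss, evict 8, frames (0 2 6)
2 -> hit
8 -> miss, evict 0, frames (6 2 8)
6 -> hit
2 -> hit
5 -> miss, evict 8, frames (6 2 5)
Page faults: 7.

7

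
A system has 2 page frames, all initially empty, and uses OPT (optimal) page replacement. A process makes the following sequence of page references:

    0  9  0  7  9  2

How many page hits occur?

0 → miss, frames {0}
9 → miss, frames {0,9}
0 → hit
7 → miss, evict 0, frames {9,7}
9 → hit
2 → miss, evict 7, frames {9,2}
Hits: 2.

2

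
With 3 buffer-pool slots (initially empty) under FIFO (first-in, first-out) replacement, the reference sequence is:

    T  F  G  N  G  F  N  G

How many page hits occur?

T → fault, frames [T]
F → fault, frames [T, F]
G → fault, frames [T, F, G]
N → fault, evict T, frames [F, G, N]
G → hit
F → hit
N → hit
G → hit
Hits: 4.

4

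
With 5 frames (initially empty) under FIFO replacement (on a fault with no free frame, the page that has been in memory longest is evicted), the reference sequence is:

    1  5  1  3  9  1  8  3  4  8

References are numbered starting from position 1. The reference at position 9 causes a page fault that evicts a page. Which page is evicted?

1

pos 1: 1: miss, frames [1]
pos 2: 5: miss, frames [1, 5]
pos 3: 1: hit
pos 4: 3: miss, frames [1, 5, 3]
pos 5: 9: miss, frames [1, 5, 3, 9]
pos 6: 1: hit
pos 7: 8: miss, frames [1, 5, 3, 9, 8]
pos 8: 3: hit
pos 9: 4: miss, evict 1, frames [5, 3, 9, 8, 4]
At position 9, page 1 is evicted.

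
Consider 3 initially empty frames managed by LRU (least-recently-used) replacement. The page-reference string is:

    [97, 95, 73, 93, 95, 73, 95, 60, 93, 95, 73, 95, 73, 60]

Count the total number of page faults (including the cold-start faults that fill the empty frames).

8

97 -> fault, frames [97]
95 -> fault, frames [97, 95]
73 -> fault, frames [97, 95, 73]
93 -> fault, evict 97, frames [95, 73, 93]
95 -> hit
73 -> hit
95 -> hit
60 -> fault, evict 93, frames [73, 95, 60]
93 -> fault, evict 73, frames [95, 60, 93]
95 -> hit
73 -> fault, evict 60, frames [93, 95, 73]
95 -> hit
73 -> hit
60 -> fault, evict 93, frames [95, 73, 60]
Page faults: 8.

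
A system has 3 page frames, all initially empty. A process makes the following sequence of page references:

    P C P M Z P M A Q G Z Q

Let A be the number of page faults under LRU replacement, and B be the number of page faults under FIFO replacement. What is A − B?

Under LRU: F F . F F . . F F F F . → 8 faults.
Under FIFO: F F . F F F . F F F F . → 9 faults.
A − B = 8 − 9 = -1.

-1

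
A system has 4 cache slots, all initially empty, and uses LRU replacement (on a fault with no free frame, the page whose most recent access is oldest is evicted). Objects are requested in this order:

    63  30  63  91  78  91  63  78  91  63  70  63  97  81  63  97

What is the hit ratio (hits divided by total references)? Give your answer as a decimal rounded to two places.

63: fault, frames {63}
30: fault, frames {63,30}
63: hit
91: fault, frames {30,63,91}
78: fault, frames {30,63,91,78}
91: hit
63: hit
78: hit
91: hit
63: hit
70: fault, evict 30, frames {78,91,63,70}
63: hit
97: fault, evict 78, frames {91,70,63,97}
81: fault, evict 91, frames {70,63,97,81}
63: hit
97: hit
Hits: 9 of 16 references → 9/16 = 0.5625.

0.56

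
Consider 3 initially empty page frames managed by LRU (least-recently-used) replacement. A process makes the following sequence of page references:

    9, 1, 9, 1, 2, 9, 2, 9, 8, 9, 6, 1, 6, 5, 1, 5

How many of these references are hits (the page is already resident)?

9

9: miss, frames {9}
1: miss, frames {9,1}
9: hit
1: hit
2: miss, frames {9,1,2}
9: hit
2: hit
9: hit
8: miss, evict 1, frames {2,9,8}
9: hit
6: miss, evict 2, frames {8,9,6}
1: miss, evict 8, frames {9,6,1}
6: hit
5: miss, evict 9, frames {1,6,5}
1: hit
5: hit
Hits: 9.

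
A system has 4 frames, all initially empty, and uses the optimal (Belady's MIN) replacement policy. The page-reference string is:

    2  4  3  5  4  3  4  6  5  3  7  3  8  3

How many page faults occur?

2: miss, frames (2)
4: miss, frames (2 4)
3: miss, frames (2 4 3)
5: miss, frames (2 4 3 5)
4: hit
3: hit
4: hit
6: miss, evict 4, frames (2 3 5 6)
5: hit
3: hit
7: miss, evict 6, frames (2 3 5 7)
3: hit
8: miss, evict 7, frames (2 3 5 8)
3: hit
Page faults: 7.

7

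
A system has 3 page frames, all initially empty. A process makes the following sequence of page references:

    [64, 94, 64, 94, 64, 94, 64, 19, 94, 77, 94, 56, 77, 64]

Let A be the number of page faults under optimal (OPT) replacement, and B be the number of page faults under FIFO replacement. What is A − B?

Under OPT: F F . . . . . F . F . F . . → 5 faults.
Under FIFO: F F . . . . . F . F . F . F → 6 faults.
A − B = 5 − 6 = -1.

-1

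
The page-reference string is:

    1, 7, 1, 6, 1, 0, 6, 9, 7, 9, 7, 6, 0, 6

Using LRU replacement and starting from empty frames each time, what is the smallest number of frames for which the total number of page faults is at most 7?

f=1: 14 faults
f=2: 9 faults
f=3: 7 faults
f=4: 6 faults
f=5: 5 faults
Smallest f with faults ≤ 7 is 3.

3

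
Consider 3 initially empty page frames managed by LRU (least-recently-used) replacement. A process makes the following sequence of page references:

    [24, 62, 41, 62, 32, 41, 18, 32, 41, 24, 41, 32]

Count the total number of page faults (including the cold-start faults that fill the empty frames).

24 -> miss, frames (24)
62 -> miss, frames (24 62)
41 -> miss, frames (24 62 41)
62 -> hit
32 -> miss, evict 24, frames (41 62 32)
41 -> hit
18 -> miss, evict 62, frames (32 41 18)
32 -> hit
41 -> hit
24 -> miss, evict 18, frames (32 41 24)
41 -> hit
32 -> hit
Page faults: 6.

6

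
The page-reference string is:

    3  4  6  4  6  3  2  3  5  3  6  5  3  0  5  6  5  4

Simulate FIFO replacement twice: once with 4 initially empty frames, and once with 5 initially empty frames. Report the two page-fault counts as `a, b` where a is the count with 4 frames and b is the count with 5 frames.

4 frames: F F F . . . F . F F . . . F . F . F → 9 faults.
5 frames: F F F . . . F . F . . . . F . . . . → 6 faults.
6 < 9: adding a frame reduced faults, as is typical.

9, 6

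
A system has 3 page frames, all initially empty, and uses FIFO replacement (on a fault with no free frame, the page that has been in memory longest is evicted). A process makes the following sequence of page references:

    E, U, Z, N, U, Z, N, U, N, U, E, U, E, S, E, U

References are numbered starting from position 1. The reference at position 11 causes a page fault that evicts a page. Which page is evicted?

pos 1: E -> fault, frames {E}
pos 2: U -> fault, frames {E,U}
pos 3: Z -> fault, frames {E,U,Z}
pos 4: N -> fault, evict E, frames {U,Z,N}
pos 5: U -> hit
pos 6: Z -> hit
pos 7: N -> hit
pos 8: U -> hit
pos 9: N -> hit
pos 10: U -> hit
pos 11: E -> fault, evict U, frames {Z,N,E}
At position 11, page U is evicted.

U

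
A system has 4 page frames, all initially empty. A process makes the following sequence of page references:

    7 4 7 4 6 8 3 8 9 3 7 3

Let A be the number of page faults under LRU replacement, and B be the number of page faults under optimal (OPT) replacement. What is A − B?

1

Under LRU: F F . . F F F . F . F . → 7 faults.
Under OPT: F F . . F F F . F . . . → 6 faults.
A − B = 7 − 6 = 1.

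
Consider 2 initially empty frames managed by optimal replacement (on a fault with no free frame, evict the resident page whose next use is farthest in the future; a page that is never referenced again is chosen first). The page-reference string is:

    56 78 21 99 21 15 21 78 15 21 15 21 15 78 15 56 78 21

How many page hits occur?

56 -> miss, frames (56)
78 -> miss, frames (56 78)
21 -> miss, evict 56, frames (78 21)
99 -> miss, evict 78, frames (21 99)
21 -> hit
15 -> miss, evict 99, frames (21 15)
21 -> hit
78 -> miss, evict 21, frames (15 78)
15 -> hit
21 -> miss, evict 78, frames (15 21)
15 -> hit
21 -> hit
15 -> hit
78 -> miss, evict 21, frames (15 78)
15 -> hit
56 -> miss, evict 15, frames (78 56)
78 -> hit
21 -> miss, evict 56, frames (78 21)
Hits: 8.

8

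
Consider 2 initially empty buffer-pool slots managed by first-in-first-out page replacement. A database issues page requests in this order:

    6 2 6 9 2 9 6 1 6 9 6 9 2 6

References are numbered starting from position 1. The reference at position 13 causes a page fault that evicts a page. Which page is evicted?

9

pos 1: 6 -> fault, frames (6)
pos 2: 2 -> fault, frames (6 2)
pos 3: 6 -> hit
pos 4: 9 -> fault, evict 6, frames (2 9)
pos 5: 2 -> hit
pos 6: 9 -> hit
pos 7: 6 -> fault, evict 2, frames (9 6)
pos 8: 1 -> fault, evict 9, frames (6 1)
pos 9: 6 -> hit
pos 10: 9 -> fault, evict 6, frames (1 9)
pos 11: 6 -> fault, evict 1, frames (9 6)
pos 12: 9 -> hit
pos 13: 2 -> fault, evict 9, frames (6 2)
At position 13, page 9 is evicted.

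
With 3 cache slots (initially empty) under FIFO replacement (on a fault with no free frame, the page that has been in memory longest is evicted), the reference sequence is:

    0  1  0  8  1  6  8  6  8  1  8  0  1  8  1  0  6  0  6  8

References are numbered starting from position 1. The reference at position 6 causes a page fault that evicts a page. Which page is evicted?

0

pos 1: 0 → miss, frames (0)
pos 2: 1 → miss, frames (0 1)
pos 3: 0 → hit
pos 4: 8 → miss, frames (0 1 8)
pos 5: 1 → hit
pos 6: 6 → miss, evict 0, frames (1 8 6)
At position 6, page 0 is evicted.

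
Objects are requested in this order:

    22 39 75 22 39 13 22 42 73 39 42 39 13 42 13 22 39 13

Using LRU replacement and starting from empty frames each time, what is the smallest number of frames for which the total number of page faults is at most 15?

3

f=1: 18 faults
f=2: 16 faults
f=3: 10 faults
f=4: 9 faults
f=5: 6 faults
f=6: 6 faults
Smallest f with faults ≤ 15 is 3.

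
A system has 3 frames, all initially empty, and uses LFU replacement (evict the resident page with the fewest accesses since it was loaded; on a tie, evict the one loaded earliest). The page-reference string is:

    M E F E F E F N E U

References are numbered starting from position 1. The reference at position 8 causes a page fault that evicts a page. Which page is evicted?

M

pos 1: M -> miss, frames (M)
pos 2: E -> miss, frames (M E)
pos 3: F -> miss, frames (M E F)
pos 4: E -> hit
pos 5: F -> hit
pos 6: E -> hit
pos 7: F -> hit
pos 8: N -> miss, evict M, frames (E F N)
At position 8, page M is evicted.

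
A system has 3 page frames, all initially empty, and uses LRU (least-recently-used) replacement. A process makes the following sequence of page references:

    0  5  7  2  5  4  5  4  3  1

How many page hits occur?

0 -> fault, frames [0]
5 -> fault, frames [0, 5]
7 -> fault, frames [0, 5, 7]
2 -> fault, evict 0, frames [5, 7, 2]
5 -> hit
4 -> fault, evict 7, frames [2, 5, 4]
5 -> hit
4 -> hit
3 -> fault, evict 2, frames [5, 4, 3]
1 -> fault, evict 5, frames [4, 3, 1]
Hits: 3.

3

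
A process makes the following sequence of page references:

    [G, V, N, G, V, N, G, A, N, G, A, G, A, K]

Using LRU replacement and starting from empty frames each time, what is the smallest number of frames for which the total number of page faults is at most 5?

3

f=1: 14 faults
f=2: 12 faults
f=3: 5 faults
f=4: 5 faults
f=5: 5 faults
Smallest f with faults ≤ 5 is 3.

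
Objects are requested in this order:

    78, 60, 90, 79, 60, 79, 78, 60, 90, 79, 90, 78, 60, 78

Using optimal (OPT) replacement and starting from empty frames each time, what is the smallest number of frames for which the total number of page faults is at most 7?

f=1: 14 faults
f=2: 9 faults
f=3: 6 faults
f=4: 4 faults
Smallest f with faults ≤ 7 is 3.

3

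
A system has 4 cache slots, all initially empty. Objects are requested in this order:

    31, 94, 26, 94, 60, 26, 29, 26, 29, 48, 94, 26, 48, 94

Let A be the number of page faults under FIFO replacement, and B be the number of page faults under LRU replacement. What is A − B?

1

Under FIFO: F F F . F . F . . F F F . . → 8 faults.
Under LRU: F F F . F . F . . F F . . . → 7 faults.
A − B = 8 − 7 = 1.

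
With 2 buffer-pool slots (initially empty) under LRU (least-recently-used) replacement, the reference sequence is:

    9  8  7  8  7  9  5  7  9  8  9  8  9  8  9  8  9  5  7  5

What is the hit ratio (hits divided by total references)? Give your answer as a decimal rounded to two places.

9 -> fault, frames {9}
8 -> fault, frames {9,8}
7 -> fault, evict 9, frames {8,7}
8 -> hit
7 -> hit
9 -> fault, evict 8, frames {7,9}
5 -> fault, evict 7, frames {9,5}
7 -> fault, evict 9, frames {5,7}
9 -> fault, evict 5, frames {7,9}
8 -> fault, evict 7, frames {9,8}
9 -> hit
8 -> hit
9 -> hit
8 -> hit
9 -> hit
8 -> hit
9 -> hit
5 -> fault, evict 8, frames {9,5}
7 -> fault, evict 9, frames {5,7}
5 -> hit
Hits: 10 of 20 references → 10/20 = 0.5000.

0.50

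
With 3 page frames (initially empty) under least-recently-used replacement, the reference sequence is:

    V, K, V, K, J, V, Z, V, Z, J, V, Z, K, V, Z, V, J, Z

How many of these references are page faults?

V: miss, frames {V}
K: miss, frames {V,K}
V: hit
K: hit
J: miss, frames {V,K,J}
V: hit
Z: miss, evict K, frames {J,V,Z}
V: hit
Z: hit
J: hit
V: hit
Z: hit
K: miss, evict J, frames {V,Z,K}
V: hit
Z: hit
V: hit
J: miss, evict K, frames {Z,V,J}
Z: hit
Page faults: 6.

6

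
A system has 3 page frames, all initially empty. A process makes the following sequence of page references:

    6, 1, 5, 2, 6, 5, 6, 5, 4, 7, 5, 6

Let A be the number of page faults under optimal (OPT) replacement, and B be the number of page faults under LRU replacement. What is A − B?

-2

Under OPT: F F F F . . . . F F . . → 6 faults.
Under LRU: F F F F F . . . F F . F → 8 faults.
A − B = 6 − 8 = -2.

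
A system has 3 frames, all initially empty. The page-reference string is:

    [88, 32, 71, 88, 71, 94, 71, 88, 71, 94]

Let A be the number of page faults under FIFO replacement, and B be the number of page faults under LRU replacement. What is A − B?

Under FIFO: F F F . . F . F . . → 5 faults.
Under LRU: F F F . . F . . . . → 4 faults.
A − B = 5 − 4 = 1.

1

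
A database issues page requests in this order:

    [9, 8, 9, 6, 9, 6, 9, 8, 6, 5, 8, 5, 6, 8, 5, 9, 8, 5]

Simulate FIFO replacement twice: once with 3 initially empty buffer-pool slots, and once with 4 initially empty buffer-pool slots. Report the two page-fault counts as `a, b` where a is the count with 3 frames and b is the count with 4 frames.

6, 4

3 frames: F F . F . . . . . F . . . . . F F . → 6 faults.
4 frames: F F . F . . . . . F . . . . . . . . → 4 faults.
4 < 6: adding a frame reduced faults, as is typical.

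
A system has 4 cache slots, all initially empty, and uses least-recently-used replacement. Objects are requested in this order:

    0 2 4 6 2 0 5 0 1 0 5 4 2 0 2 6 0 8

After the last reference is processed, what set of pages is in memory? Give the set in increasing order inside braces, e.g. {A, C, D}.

0 → fault, frames {0}
2 → fault, frames {0,2}
4 → fault, frames {0,2,4}
6 → fault, frames {0,2,4,6}
2 → hit
0 → hit
5 → fault, evict 4, frames {6,2,0,5}
0 → hit
1 → fault, evict 6, frames {2,5,0,1}
0 → hit
5 → hit
4 → fault, evict 2, frames {1,0,5,4}
2 → fault, evict 1, frames {0,5,4,2}
0 → hit
2 → hit
6 → fault, evict 5, frames {4,0,2,6}
0 → hit
8 → fault, evict 4, frames {2,6,0,8}

{0, 2, 6, 8}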